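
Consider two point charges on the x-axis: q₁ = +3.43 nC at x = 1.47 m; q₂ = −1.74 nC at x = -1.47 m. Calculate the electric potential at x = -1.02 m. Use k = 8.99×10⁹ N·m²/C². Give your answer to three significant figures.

Electric potential is a scalar, so the contributions from each charge add algebraically: V = Σ kqᵢ/rᵢ.
Distances from the field point to each charge: r₁ = 2.49 m, r₂ = 0.450 m.
V = k[(3.43×10⁻⁹)/(2.49) + (-1.74×10⁻⁹)/(0.450)] = -22.4 V.

-22.4 V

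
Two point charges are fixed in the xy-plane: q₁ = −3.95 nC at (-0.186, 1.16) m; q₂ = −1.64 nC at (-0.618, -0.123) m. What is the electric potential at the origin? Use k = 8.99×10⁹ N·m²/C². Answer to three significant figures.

Electric potential is a scalar, so the contributions from each charge add algebraically: V = Σ kqᵢ/rᵢ.
Distances from the field point to each charge: r₁ = 1.17 m, r₂ = 0.630 m.
V = k[(-3.95×10⁻⁹)/(1.17) + (-1.64×10⁻⁹)/(0.630)] = -53.6 V.

-53.6 V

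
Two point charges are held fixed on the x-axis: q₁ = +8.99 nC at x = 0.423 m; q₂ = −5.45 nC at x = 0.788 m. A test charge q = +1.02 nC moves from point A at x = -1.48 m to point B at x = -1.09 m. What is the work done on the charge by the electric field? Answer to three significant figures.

-6.59×10⁻⁹ J

The work done by the electric force is W_field = −ΔU = −q(V_B − V_A) = q(V_A − V_B).
At A: distances to the source charges are 1.90 m, 2.27 m; V_A = Σ kqᵢ/rᵢ = 20.9 V.
At B: distances to the source charges are 1.51 m, 1.88 m; V_B = Σ kqᵢ/rᵢ = 27.3 V.
ΔV = V_B − V_A = 6.46 V.
W_field = −qΔV = −(1.02×10⁻⁹ C)(6.46 V) = -6.59×10⁻⁹ J.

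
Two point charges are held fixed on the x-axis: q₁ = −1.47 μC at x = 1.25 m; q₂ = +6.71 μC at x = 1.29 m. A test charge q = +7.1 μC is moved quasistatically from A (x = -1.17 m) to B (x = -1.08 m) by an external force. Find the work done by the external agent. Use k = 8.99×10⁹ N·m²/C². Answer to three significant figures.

5.11×10⁻³ J

For quasistatic motion the external work equals the change in potential energy: W_ext = qΔV = q(V_B − V_A).
At A: distances to the source charges are 2.42 m, 2.46 m; V_A = Σ kqᵢ/rᵢ = 1.91×10⁴ V.
At B: distances to the source charges are 2.33 m, 2.37 m; V_B = Σ kqᵢ/rᵢ = 1.98×10⁴ V.
ΔV = V_B − V_A = 720 V.
W_ext = qΔV = (7.10×10⁻⁶ C)(720 V) = 5.11×10⁻³ J.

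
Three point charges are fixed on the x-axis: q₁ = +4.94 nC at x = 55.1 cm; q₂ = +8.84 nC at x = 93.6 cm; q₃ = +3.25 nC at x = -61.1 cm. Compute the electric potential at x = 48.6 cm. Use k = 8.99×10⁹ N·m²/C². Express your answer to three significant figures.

886 V

Electric potential is a scalar, so the contributions from each charge add algebraically: V = Σ kqᵢ/rᵢ.
Distances from the field point to each charge: r₁ = 0.0650 m, r₂ = 0.450 m, r₃ = 1.10 m.
V = k[(4.94×10⁻⁹)/(0.0650) + (8.84×10⁻⁹)/(0.450) + (3.25×10⁻⁹)/(1.10)] = 886 V.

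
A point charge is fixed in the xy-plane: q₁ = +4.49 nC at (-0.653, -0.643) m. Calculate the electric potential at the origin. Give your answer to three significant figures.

The total potential is the scalar sum of each charge's contribution, V = Σ kqᵢ/rᵢ.
Distances from the field point to each charge: r₁ = 0.916 m.
V = k[(4.49×10⁻⁹)/(0.916)] = 44.0 V.

44.0 V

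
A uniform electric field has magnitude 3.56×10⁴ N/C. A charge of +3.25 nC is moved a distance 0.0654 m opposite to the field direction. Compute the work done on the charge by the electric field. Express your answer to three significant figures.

The potential change for a displacement 0.0654 m opposite to the field direction is ΔV = +Ed = 2330 V.
W_field = −qΔV = -7.57×10⁻⁶ J.

-7.57×10⁻⁶ J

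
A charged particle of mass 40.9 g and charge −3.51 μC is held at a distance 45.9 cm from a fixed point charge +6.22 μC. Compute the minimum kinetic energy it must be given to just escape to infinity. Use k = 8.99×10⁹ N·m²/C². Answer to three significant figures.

To just escape, total mechanical energy must reach zero at infinity: ½mv²_min + U = 0, so ½mv²_min = −U = |kQq|/r.
|U| = |kQq|/r = (8.99×10⁹ N·m²/C²)(6.22×10⁻⁶)(3.51×10⁻⁶)/(0.459) = 0.428 J.

0.428 J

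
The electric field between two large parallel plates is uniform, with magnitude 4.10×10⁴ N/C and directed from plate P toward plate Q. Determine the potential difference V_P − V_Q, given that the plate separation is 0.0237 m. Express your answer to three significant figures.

In a uniform field, potential decreases in the direction of E: ΔV = −E·d for a displacement d parallel to E.
Going from Q to P is a displacement of 0.0237 m opposite to the field, so V_P − V_Q = +Ed = 972 V.

972 V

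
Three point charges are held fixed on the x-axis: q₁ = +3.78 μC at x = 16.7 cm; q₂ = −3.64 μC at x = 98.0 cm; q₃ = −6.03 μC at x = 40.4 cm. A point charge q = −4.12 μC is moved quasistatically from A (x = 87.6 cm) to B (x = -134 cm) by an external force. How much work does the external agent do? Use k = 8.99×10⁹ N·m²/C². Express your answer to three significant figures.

For quasistatic motion the external work equals the change in potential energy: W_ext = qΔV = q(V_B − V_A).
At A: distances to the source charges are 0.709 m, 0.104 m, 0.472 m; V_A = Σ kqᵢ/rᵢ = -3.82×10⁵ V.
At B: distances to the source charges are 1.51 m, 2.32 m, 1.74 m; V_B = Σ kqᵢ/rᵢ = -2.26×10⁴ V.
ΔV = V_B − V_A = 3.59×10⁵ V.
W_ext = qΔV = (-4.12×10⁻⁶ C)(3.59×10⁵ V) = -1.48 J.

-1.48 J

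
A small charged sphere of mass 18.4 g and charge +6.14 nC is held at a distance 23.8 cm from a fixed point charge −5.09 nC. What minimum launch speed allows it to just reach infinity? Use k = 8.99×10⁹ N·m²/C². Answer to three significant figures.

0.0113 m/s

To just escape, total mechanical energy must reach zero at infinity: ½mv²_min + U = 0, so ½mv²_min = −U = |kQq|/r.
|U| = |kQq|/r = (8.99×10⁹ N·m²/C²)(5.09×10⁻⁹)(6.14×10⁻⁹)/(0.238) = 1.18×10⁻⁶ J.
v_min = √(2|U|/m) = √(2·1.18×10⁻⁶/0.0184) = 0.0113 m/s.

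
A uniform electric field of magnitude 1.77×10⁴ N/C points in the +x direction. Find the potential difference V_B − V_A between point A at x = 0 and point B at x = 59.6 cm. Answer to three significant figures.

In a uniform field, potential decreases in the direction of E: V_B − V_A = −E·Δx.
V_B − V_A = −(1.77×10⁴ V/m)(0.596 m) = -1.05×10⁴ V.

-1.05×10⁴ V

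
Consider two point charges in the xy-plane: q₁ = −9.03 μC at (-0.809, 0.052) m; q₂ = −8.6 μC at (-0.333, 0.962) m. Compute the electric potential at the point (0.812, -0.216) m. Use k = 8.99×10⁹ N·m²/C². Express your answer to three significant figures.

-9.65×10⁴ V

The total potential is the scalar sum of each charge's contribution, V = Σ kqᵢ/rᵢ.
Distances from the field point to each charge: r₁ = 1.64 m, r₂ = 1.64 m.
V = k[(-9.03×10⁻⁶)/(1.64) + (-8.60×10⁻⁶)/(1.64)] = -9.65×10⁴ V.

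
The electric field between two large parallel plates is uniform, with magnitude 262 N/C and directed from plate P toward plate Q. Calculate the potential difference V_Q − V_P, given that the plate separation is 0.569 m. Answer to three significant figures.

-149 V

In a uniform field, potential decreases in the direction of E: ΔV = −E·d for a displacement d parallel to E.
Going from P to Q is a displacement of 0.569 m along the field, so V_Q − V_P = −Ed = -149 V.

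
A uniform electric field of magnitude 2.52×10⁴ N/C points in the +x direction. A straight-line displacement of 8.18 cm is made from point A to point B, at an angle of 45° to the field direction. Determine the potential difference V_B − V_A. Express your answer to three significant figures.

Only the component of displacement along E changes the potential: ΔV = −E·d·cosθ.
ΔV = −(2.52×10⁴ V/m)(0.0818 m)cos45° = -1460 V.

-1460 V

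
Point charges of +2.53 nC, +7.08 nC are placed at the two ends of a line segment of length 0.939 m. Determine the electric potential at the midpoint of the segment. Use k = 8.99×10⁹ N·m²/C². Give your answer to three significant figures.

The total potential is the scalar sum of each charge's contribution, V = Σ kqᵢ/rᵢ.
Each charge is 0.469 m from the midpoint.
V = k[(2.53×10⁻⁹)/(0.469) + (7.08×10⁻⁹)/(0.469)] = 184 V.

184 V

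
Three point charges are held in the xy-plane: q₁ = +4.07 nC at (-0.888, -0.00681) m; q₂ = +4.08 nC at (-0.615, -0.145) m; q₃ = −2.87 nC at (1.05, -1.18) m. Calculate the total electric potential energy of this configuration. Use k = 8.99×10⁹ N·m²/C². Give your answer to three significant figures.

3.88×10⁻⁷ J

The assembly work is the sum of pairwise potential energies, U = Σ_{i<j} kqᵢqⱼ/rᵢⱼ.
Pair separations: r₁₂ = 0.306 m, r₁₃ = 2.27 m, r₂₃ = 1.96 m.
U = (4.88×10⁻⁷) + (-4.64×10⁻⁸) + (-5.37×10⁻⁸) = 3.88×10⁻⁷ J.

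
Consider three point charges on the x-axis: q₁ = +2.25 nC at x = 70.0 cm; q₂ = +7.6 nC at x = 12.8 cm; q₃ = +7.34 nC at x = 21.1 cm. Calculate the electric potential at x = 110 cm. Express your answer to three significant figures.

The total potential is the scalar sum of each charge's contribution, V = Σ kqᵢ/rᵢ.
Distances from the field point to each charge: r₁ = 0.400 m, r₂ = 0.972 m, r₃ = 0.889 m.
V = k[(2.25×10⁻⁹)/(0.400) + (7.60×10⁻⁹)/(0.972) + (7.34×10⁻⁹)/(0.889)] = 195 V.

195 V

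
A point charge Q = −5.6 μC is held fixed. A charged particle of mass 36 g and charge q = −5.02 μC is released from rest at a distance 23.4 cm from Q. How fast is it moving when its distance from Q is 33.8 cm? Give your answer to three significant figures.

Only the electrostatic force acts, so mechanical energy is conserved: ½mv² = U₁ − U₂ = kQq(1/r₁ − 1/r₂).
U₁ − U₂ = (8.99×10⁹ N·m²/C²)(-5.60×10⁻⁶ C)(-5.02×10⁻⁶ C)(1/0.234 − 1/0.338) = 0.332 J.
v = √(2·0.332/0.0360) = 4.30 m/s.

4.30 m/s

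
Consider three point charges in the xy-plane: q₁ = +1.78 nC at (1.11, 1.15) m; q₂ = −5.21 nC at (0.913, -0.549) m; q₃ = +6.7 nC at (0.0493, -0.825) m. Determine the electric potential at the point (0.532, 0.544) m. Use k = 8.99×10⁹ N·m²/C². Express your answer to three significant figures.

The total potential is the scalar sum of each charge's contribution, V = Σ kqᵢ/rᵢ.
Distances from the field point to each charge: r₁ = 0.837 m, r₂ = 1.16 m, r₃ = 1.45 m.
V = k[(1.78×10⁻⁹)/(0.837) + (-5.21×10⁻⁹)/(1.16) + (6.70×10⁻⁹)/(1.45)] = 20.1 V.

20.1 V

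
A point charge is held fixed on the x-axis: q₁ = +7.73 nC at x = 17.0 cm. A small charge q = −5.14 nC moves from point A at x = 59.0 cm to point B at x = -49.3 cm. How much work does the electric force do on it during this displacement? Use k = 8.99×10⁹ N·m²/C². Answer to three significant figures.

-3.12×10⁻⁷ J

The work done by the electric force is W_field = −ΔU = −q(V_B − V_A) = q(V_A − V_B).
At A: distance to the source charge is 0.420 m; V_A = kq₁/r = 165 V.
At B: distance to the source charge is 0.663 m; V_B = kq₁/r = 105 V.
ΔV = V_B − V_A = -60.6 V.
W_field = −qΔV = −(-5.14×10⁻⁹ C)(-60.6 V) = -3.12×10⁻⁷ J.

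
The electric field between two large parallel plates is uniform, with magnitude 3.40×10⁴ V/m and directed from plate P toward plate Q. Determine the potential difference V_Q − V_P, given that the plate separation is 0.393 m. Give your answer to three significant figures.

In a uniform field, potential decreases in the direction of E: ΔV = −E·d for a displacement d parallel to E.
Going from P to Q is a displacement of 0.393 m along the field, so V_Q − V_P = −Ed = -1.34×10⁴ V.

-1.34×10⁴ V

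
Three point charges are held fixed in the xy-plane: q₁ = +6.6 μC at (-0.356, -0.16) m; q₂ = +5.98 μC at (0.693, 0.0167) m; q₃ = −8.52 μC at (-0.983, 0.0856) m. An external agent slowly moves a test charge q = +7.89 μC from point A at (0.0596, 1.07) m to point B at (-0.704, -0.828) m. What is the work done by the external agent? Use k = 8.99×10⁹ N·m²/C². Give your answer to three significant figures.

For quasistatic motion the external work equals the change in potential energy: W_ext = qΔV = q(V_B − V_A).
At A: distances to the source charges are 1.30 m, 1.23 m, 1.43 m; V_A = Σ kqᵢ/rᵢ = 3.60×10⁴ V.
At B: distances to the source charges are 0.753 m, 1.63 m, 0.955 m; V_B = Σ kqᵢ/rᵢ = 3.15×10⁴ V.
ΔV = V_B − V_A = -4500 V.
W_ext = qΔV = (7.89×10⁻⁶ C)(-4500 V) = -0.0355 J.

-0.0355 J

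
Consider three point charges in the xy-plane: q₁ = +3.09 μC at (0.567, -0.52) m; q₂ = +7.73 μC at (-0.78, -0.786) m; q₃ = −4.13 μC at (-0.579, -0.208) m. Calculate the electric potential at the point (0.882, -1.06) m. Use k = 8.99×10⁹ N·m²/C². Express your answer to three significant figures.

Electric potential is a scalar, so the contributions from each charge add algebraically: V = Σ kqᵢ/rᵢ.
Distances from the field point to each charge: r₁ = 0.625 m, r₂ = 1.68 m, r₃ = 1.69 m.
V = k[(3.09×10⁻⁶)/(0.625) + (7.73×10⁻⁶)/(1.68) + (-4.13×10⁻⁶)/(1.69)] = 6.37×10⁴ V.

6.37×10⁴ V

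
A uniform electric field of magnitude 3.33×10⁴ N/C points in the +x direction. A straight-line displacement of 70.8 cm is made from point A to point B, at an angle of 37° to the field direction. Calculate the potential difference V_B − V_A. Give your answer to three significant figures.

Only the component of displacement along E changes the potential: ΔV = −E·d·cosθ.
ΔV = −(3.33×10⁴ V/m)(0.708 m)cos37° = -1.88×10⁴ V.

-1.88×10⁴ V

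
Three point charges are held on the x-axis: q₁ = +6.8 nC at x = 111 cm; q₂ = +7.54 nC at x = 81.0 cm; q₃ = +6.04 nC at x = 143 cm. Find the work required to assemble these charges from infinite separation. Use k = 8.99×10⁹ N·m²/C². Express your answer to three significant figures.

The work to assemble the configuration equals its total potential energy, U = Σ kqᵢqⱼ/rᵢⱼ over all pairs.
Pair separations: r₁₂ = 0.300 m, r₁₃ = 0.320 m, r₂₃ = 0.620 m.
U = (1.54×10⁻⁶) + (1.15×10⁻⁶) + (6.60×10⁻⁷) = 3.35×10⁻⁶ J.

3.35×10⁻⁶ J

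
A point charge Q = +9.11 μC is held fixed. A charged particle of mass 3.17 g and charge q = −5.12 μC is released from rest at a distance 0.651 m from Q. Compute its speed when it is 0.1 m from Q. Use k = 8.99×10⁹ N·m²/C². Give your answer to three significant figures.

Only the electrostatic force acts, so mechanical energy is conserved: ½mv² = U₁ − U₂ = kQq(1/r₁ − 1/r₂).
U₁ − U₂ = (8.99×10⁹ N·m²/C²)(9.11×10⁻⁶ C)(-5.12×10⁻⁶ C)(1/0.651 − 1/0.100) = 3.55 J.
v = √(2·3.55/3.17×10⁻³) = 47.3 m/s.

47.3 m/s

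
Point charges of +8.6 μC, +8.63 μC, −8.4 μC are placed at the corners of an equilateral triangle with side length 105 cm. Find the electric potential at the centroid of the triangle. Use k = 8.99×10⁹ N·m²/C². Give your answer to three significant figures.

Electric potential is a scalar, so the contributions from each charge add algebraically: V = Σ kqᵢ/rᵢ.
The distance from each vertex to the centroid is a/√3 = 0.606 m.
V = k[(8.60×10⁻⁶)/(0.606) + (8.63×10⁻⁶)/(0.606) + (-8.40×10⁻⁶)/(0.606)] = 1.31×10⁵ V.

1.31×10⁵ V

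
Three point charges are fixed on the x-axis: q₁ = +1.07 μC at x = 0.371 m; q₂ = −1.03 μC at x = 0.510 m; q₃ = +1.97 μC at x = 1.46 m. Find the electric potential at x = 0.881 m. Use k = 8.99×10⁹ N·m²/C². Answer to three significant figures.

The total potential is the scalar sum of each charge's contribution, V = Σ kqᵢ/rᵢ.
Distances from the field point to each charge: r₁ = 0.510 m, r₂ = 0.371 m, r₃ = 0.579 m.
V = k[(1.07×10⁻⁶)/(0.510) + (-1.03×10⁻⁶)/(0.371) + (1.97×10⁻⁶)/(0.579)] = 2.45×10⁴ V.

2.45×10⁴ V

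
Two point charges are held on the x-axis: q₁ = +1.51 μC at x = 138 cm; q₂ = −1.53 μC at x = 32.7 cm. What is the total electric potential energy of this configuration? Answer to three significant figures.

The work to assemble the configuration equals its total potential energy, U = Σ kqᵢqⱼ/rᵢⱼ over all pairs.
Pair separations: r₁₂ = 1.05 m.
U = (-0.0197) = -0.0197 J.

-0.0197 J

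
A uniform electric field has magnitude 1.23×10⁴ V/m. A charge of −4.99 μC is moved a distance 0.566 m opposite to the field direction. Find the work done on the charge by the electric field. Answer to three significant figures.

0.0347 J

The potential change for a displacement 0.566 m opposite to the field direction is ΔV = +Ed = 6960 V.
W_field = −qΔV = 0.0347 J.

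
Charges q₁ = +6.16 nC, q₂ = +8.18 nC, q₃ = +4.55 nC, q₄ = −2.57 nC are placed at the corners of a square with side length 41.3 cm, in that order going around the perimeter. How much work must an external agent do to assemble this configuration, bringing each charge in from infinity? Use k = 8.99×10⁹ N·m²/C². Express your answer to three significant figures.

1.42×10⁻⁶ J

The work to assemble the configuration equals its total potential energy, U = Σ kqᵢqⱼ/rᵢⱼ over all pairs.
The four side pairs have separation 0.413 m and the two diagonal pairs 0.584 m.
Summing all 6 pair terms gives U = 1.42×10⁻⁶ J.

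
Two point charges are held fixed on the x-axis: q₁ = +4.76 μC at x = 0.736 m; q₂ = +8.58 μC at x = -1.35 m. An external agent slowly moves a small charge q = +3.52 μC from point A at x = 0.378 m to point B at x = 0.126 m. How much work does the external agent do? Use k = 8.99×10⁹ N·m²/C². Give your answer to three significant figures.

-0.147 J

For quasistatic motion the external work equals the change in potential energy: W_ext = qΔV = q(V_B − V_A).
At A: distances to the source charges are 0.358 m, 1.73 m; V_A = Σ kqᵢ/rᵢ = 1.64×10⁵ V.
At B: distances to the source charges are 0.610 m, 1.48 m; V_B = Σ kqᵢ/rᵢ = 1.22×10⁵ V.
ΔV = V_B − V_A = -4.18×10⁴ V.
W_ext = qΔV = (3.52×10⁻⁶ C)(-4.18×10⁴ V) = -0.147 J.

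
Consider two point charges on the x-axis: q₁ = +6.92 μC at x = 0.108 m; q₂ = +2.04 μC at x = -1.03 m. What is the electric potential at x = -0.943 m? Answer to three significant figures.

Electric potential is a scalar, so the contributions from each charge add algebraically: V = Σ kqᵢ/rᵢ.
Distances from the field point to each charge: r₁ = 1.05 m, r₂ = 0.0870 m.
V = k[(6.92×10⁻⁶)/(1.05) + (2.04×10⁻⁶)/(0.0870)] = 2.70×10⁵ V.

2.70×10⁵ V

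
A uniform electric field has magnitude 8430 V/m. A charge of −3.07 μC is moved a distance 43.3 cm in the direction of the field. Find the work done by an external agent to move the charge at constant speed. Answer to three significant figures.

The potential change for a displacement 43.3 cm in the direction of the field is ΔV = −Ed = -3650 V.
W_ext = qΔV = 0.0112 J.

0.0112 J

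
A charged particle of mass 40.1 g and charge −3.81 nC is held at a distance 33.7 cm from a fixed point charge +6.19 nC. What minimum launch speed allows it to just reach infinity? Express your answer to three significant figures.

5.60×10⁻³ m/s

To just escape, total mechanical energy must reach zero at infinity: ½mv²_min + U = 0, so ½mv²_min = −U = |kQq|/r.
|U| = |kQq|/r = (8.99×10⁹ N·m²/C²)(6.19×10⁻⁹)(3.81×10⁻⁹)/(0.337) = 6.29×10⁻⁷ J.
v_min = √(2|U|/m) = √(2·6.29×10⁻⁷/0.0401) = 5.60×10⁻³ m/s.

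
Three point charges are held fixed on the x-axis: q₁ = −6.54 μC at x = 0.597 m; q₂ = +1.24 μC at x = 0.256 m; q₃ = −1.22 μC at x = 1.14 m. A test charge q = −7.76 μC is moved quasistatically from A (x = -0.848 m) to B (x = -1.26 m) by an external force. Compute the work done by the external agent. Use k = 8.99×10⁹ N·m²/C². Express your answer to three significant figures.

For quasistatic motion the external work equals the change in potential energy: W_ext = qΔV = q(V_B − V_A).
At A: distances to the source charges are 1.44 m, 1.10 m, 1.99 m; V_A = Σ kqᵢ/rᵢ = -3.61×10⁴ V.
At B: distances to the source charges are 1.86 m, 1.52 m, 2.40 m; V_B = Σ kqᵢ/rᵢ = -2.89×10⁴ V.
ΔV = V_B − V_A = 7230 V.
W_ext = qΔV = (-7.76×10⁻⁶ C)(7230 V) = -0.0561 J.

-0.0561 J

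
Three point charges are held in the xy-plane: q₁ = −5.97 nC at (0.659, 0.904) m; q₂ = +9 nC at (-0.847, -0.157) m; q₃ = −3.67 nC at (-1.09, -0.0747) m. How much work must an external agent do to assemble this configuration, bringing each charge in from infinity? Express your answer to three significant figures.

The assembly work is the sum of pairwise potential energies, U = Σ_{i<j} kqᵢqⱼ/rᵢⱼ.
Pair separations: r₁₂ = 1.84 m, r₁₃ = 2.00 m, r₂₃ = 0.257 m.
U = (-2.62×10⁻⁷) + (9.83×10⁻⁸) + (-1.16×10⁻⁶) = -1.32×10⁻⁶ J.

-1.32×10⁻⁶ J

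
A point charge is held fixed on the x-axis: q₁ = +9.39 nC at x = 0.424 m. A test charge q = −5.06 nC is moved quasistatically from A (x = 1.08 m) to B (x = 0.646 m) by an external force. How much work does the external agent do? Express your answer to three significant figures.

For quasistatic motion the external work equals the change in potential energy: W_ext = qΔV = q(V_B − V_A).
At A: distance to the source charge is 0.656 m; V_A = kq₁/r = 129 V.
At B: distance to the source charge is 0.222 m; V_B = kq₁/r = 380 V.
ΔV = V_B − V_A = 252 V.
W_ext = qΔV = (-5.06×10⁻⁹ C)(252 V) = -1.27×10⁻⁶ J.

-1.27×10⁻⁶ J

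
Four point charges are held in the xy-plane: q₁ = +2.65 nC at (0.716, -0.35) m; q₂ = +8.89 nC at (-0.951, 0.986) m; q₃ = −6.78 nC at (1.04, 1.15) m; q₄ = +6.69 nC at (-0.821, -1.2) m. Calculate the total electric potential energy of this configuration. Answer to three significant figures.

The work to assemble the configuration equals its total potential energy, U = Σ kqᵢqⱼ/rᵢⱼ over all pairs.
Pair separations: r₁₂ = 2.14 m, r₁₃ = 1.53 m, r₁₄ = 1.76 m, r₂₃ = 2.00 m, r₂₄ = 2.19 m, r₃₄ = 3.00 m.
Summing all 6 pair terms gives U = -7.85×10⁻⁸ J.

-7.85×10⁻⁸ J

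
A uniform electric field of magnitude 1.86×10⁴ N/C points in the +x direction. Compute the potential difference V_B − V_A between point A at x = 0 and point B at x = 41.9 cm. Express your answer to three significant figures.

-7790 V

In a uniform field, potential decreases in the direction of E: V_B − V_A = −E·Δx.
V_B − V_A = −(1.86×10⁴ V/m)(0.419 m) = -7790 V.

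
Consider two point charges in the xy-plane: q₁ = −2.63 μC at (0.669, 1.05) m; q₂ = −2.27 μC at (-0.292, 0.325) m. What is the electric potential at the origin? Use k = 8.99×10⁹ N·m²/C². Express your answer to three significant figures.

-6.57×10⁴ V

Electric potential is a scalar, so the contributions from each charge add algebraically: V = Σ kqᵢ/rᵢ.
Distances from the field point to each charge: r₁ = 1.25 m, r₂ = 0.437 m.
V = k[(-2.63×10⁻⁶)/(1.25) + (-2.27×10⁻⁶)/(0.437)] = -6.57×10⁴ V.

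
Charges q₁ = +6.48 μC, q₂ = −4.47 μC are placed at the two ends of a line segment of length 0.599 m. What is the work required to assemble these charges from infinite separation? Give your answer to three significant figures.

-0.435 J

The assembly work is the sum of pairwise potential energies, U = Σ_{i<j} kqᵢqⱼ/rᵢⱼ.
The separation is r = 0.599 m.
U = (-0.435) = -0.435 J.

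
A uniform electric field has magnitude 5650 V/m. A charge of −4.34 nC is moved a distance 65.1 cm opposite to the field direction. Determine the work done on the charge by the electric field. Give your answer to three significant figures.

1.60×10⁻⁵ J

The potential change for a displacement 65.1 cm opposite to the field direction is ΔV = +Ed = 3680 V.
W_field = −qΔV = 1.60×10⁻⁵ J.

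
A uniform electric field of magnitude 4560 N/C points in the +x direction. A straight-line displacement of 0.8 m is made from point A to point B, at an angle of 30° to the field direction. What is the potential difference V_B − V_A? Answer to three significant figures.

Only the component of displacement along E changes the potential: ΔV = −E·d·cosθ.
ΔV = −(4560 V/m)(0.800 m)cos30° = -3160 V.

-3160 V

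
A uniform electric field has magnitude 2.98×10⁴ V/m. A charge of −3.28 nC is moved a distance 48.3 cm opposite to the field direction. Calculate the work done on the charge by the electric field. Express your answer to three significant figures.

The potential change for a displacement 48.3 cm opposite to the field direction is ΔV = +Ed = 1.44×10⁴ V.
W_field = −qΔV = 4.72×10⁻⁵ J.

4.72×10⁻⁵ J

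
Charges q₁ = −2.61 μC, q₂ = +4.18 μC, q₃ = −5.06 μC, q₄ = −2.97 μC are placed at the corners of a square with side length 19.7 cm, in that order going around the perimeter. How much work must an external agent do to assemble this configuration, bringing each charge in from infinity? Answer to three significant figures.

The work to assemble the configuration equals its total potential energy, U = Σ kqᵢqⱼ/rᵢⱼ over all pairs.
The four side pairs have separation 0.197 m and the two diagonal pairs 0.279 m.
Summing all 6 pair terms gives U = -0.398 J.

-0.398 J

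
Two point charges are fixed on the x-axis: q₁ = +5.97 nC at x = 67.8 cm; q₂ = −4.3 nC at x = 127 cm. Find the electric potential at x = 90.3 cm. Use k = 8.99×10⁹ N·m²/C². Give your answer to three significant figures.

133 V

Electric potential is a scalar, so the contributions from each charge add algebraically: V = Σ kqᵢ/rᵢ.
Distances from the field point to each charge: r₁ = 0.225 m, r₂ = 0.367 m.
V = k[(5.97×10⁻⁹)/(0.225) + (-4.30×10⁻⁹)/(0.367)] = 133 V.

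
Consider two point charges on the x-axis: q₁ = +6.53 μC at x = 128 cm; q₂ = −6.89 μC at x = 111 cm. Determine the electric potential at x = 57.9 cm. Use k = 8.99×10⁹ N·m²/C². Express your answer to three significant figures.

The total potential is the scalar sum of each charge's contribution, V = Σ kqᵢ/rᵢ.
Distances from the field point to each charge: r₁ = 0.701 m, r₂ = 0.531 m.
V = k[(6.53×10⁻⁶)/(0.701) + (-6.89×10⁻⁶)/(0.531)] = -3.29×10⁴ V.

-3.29×10⁴ V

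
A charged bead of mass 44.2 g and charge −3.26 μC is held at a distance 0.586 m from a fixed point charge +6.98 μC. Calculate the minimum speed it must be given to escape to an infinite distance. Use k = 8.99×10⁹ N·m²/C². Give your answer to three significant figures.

3.97 m/s

To just escape, total mechanical energy must reach zero at infinity: ½mv²_min + U = 0, so ½mv²_min = −U = |kQq|/r.
|U| = |kQq|/r = (8.99×10⁹ N·m²/C²)(6.98×10⁻⁶)(3.26×10⁻⁶)/(0.586) = 0.349 J.
v_min = √(2|U|/m) = √(2·0.349/0.0442) = 3.97 m/s.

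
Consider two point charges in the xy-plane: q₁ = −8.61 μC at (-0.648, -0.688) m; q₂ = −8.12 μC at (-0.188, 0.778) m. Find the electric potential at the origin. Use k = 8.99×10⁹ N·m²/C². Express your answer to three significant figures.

-1.73×10⁵ V

Electric potential is a scalar, so the contributions from each charge add algebraically: V = Σ kqᵢ/rᵢ.
Distances from the field point to each charge: r₁ = 0.945 m, r₂ = 0.800 m.
V = k[(-8.61×10⁻⁶)/(0.945) + (-8.12×10⁻⁶)/(0.800)] = -1.73×10⁵ V.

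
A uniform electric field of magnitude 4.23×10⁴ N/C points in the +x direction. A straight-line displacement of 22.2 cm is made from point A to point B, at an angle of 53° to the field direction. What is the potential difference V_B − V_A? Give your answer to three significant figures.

Only the component of displacement along E changes the potential: ΔV = −E·d·cosθ.
ΔV = −(4.23×10⁴ V/m)(0.222 m)cos53° = -5650 V.

-5650 V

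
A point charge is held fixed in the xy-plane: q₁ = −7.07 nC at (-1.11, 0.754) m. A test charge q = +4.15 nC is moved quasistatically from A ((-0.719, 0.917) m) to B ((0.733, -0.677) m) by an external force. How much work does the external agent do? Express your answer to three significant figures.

5.10×10⁻⁷ J

For quasistatic motion the external work equals the change in potential energy: W_ext = qΔV = q(V_B − V_A).
At A: distance to the source charge is 0.424 m; V_A = kq₁/r = -150 V.
At B: distance to the source charge is 2.33 m; V_B = kq₁/r = -27.2 V.
ΔV = V_B − V_A = 123 V.
W_ext = qΔV = (4.15×10⁻⁹ C)(123 V) = 5.10×10⁻⁷ J.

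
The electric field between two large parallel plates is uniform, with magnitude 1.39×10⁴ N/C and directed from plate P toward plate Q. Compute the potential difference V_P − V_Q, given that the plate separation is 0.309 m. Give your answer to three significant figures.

In a uniform field, potential decreases in the direction of E: ΔV = −E·d for a displacement d parallel to E.
Going from Q to P is a displacement of 0.309 m opposite to the field, so V_P − V_Q = +Ed = 4300 V.

4300 V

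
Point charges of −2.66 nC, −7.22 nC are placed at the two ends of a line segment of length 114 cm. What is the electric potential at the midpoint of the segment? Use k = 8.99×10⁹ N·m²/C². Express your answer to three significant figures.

-156 V

The total potential is the scalar sum of each charge's contribution, V = Σ kqᵢ/rᵢ.
Each charge is 0.570 m from the midpoint.
V = k[(-2.66×10⁻⁹)/(0.570) + (-7.22×10⁻⁹)/(0.570)] = -156 V.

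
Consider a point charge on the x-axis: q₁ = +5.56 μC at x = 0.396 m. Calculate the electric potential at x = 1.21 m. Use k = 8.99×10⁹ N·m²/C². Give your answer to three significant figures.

6.14×10⁴ V

Electric potential is a scalar, so the contributions from each charge add algebraically: V = Σ kqᵢ/rᵢ.
V = k[(5.56×10⁻⁶)/(0.814)] = 6.14×10⁴ V.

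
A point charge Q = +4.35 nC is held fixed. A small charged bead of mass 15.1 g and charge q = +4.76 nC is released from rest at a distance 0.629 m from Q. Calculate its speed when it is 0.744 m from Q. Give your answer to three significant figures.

Only the electrostatic force acts, so mechanical energy is conserved: ½mv² = U₁ − U₂ = kQq(1/r₁ − 1/r₂).
U₁ − U₂ = (8.99×10⁹ N·m²/C²)(4.35×10⁻⁹ C)(4.76×10⁻⁹ C)(1/0.629 − 1/0.744) = 4.57×10⁻⁸ J.
v = √(2·4.57×10⁻⁸/0.0151) = 2.46×10⁻³ m/s.

2.46×10⁻³ m/s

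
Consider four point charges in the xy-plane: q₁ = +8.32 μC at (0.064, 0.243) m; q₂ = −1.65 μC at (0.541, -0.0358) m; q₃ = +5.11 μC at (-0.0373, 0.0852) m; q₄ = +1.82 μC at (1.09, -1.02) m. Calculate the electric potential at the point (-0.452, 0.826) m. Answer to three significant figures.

Electric potential is a scalar, so the contributions from each charge add algebraically: V = Σ kqᵢ/rᵢ.
Distances from the field point to each charge: r₁ = 0.779 m, r₂ = 1.31 m, r₃ = 0.849 m, r₄ = 2.41 m.
V = k[(8.32×10⁻⁶)/(0.779) + (-1.65×10⁻⁶)/(1.31) + (5.11×10⁻⁶)/(0.849) + (1.82×10⁻⁶)/(2.41)] = 1.46×10⁵ V.

1.46×10⁵ V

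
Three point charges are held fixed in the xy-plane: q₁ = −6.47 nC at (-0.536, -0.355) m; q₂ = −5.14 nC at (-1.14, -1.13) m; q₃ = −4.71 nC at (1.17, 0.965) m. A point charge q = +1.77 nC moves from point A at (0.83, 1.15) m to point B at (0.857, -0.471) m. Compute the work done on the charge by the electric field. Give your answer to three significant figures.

The work done by the electric force is W_field = −ΔU = −q(V_B − V_A) = q(V_A − V_B).
At A: distances to the source charges are 2.03 m, 3.01 m, 0.387 m; V_A = Σ kqᵢ/rᵢ = -153 V.
At B: distances to the source charges are 1.40 m, 2.10 m, 1.47 m; V_B = Σ kqᵢ/rᵢ = -92.4 V.
ΔV = V_B − V_A = 61.0 V.
W_field = −qΔV = −(1.77×10⁻⁹ C)(61.0 V) = -1.08×10⁻⁷ J.

-1.08×10⁻⁷ J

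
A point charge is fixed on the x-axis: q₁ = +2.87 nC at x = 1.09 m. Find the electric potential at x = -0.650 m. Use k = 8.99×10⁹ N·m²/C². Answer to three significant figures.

Electric potential is a scalar, so the contributions from each charge add algebraically: V = Σ kqᵢ/rᵢ.
V = k[(2.87×10⁻⁹)/(1.74)] = 14.8 V.

14.8 V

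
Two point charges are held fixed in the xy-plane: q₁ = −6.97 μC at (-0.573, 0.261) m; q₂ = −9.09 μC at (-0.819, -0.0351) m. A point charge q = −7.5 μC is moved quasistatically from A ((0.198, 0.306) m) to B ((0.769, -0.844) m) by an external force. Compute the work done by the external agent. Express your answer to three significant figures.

For quasistatic motion the external work equals the change in potential energy: W_ext = qΔV = q(V_B − V_A).
At A: distances to the source charges are 0.772 m, 1.07 m; V_A = Σ kqᵢ/rᵢ = -1.57×10⁵ V.
At B: distances to the source charges are 1.74 m, 1.78 m; V_B = Σ kqᵢ/rᵢ = -8.19×10⁴ V.
ΔV = V_B − V_A = 7.54×10⁴ V.
W_ext = qΔV = (-7.50×10⁻⁶ C)(7.54×10⁴ V) = -0.566 J.

-0.566 J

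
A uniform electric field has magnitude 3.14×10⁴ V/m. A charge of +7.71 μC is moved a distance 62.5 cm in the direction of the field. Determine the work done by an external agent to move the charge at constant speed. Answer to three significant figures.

The potential change for a displacement 62.5 cm in the direction of the field is ΔV = −Ed = -1.96×10⁴ V.
W_ext = qΔV = -0.151 J.

-0.151 J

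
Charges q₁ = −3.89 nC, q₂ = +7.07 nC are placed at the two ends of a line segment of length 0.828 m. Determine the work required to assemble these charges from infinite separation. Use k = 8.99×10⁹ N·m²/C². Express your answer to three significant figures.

-2.99×10⁻⁷ J

The work to assemble the configuration equals its total potential energy, U = Σ kqᵢqⱼ/rᵢⱼ over all pairs.
The separation is r = 0.828 m.
U = (-2.99×10⁻⁷) = -2.99×10⁻⁷ J.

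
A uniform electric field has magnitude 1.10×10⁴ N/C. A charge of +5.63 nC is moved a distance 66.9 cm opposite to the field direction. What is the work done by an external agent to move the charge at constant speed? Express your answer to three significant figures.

The potential change for a displacement 66.9 cm opposite to the field direction is ΔV = +Ed = 7360 V.
W_ext = qΔV = 4.14×10⁻⁵ J.

4.14×10⁻⁵ J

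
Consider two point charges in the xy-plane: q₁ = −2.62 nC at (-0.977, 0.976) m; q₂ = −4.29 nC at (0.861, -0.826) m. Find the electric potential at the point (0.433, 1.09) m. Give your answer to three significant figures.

-36.3 V

The total potential is the scalar sum of each charge's contribution, V = Σ kqᵢ/rᵢ.
Distances from the field point to each charge: r₁ = 1.41 m, r₂ = 1.96 m.
V = k[(-2.62×10⁻⁹)/(1.41) + (-4.29×10⁻⁹)/(1.96)] = -36.3 V.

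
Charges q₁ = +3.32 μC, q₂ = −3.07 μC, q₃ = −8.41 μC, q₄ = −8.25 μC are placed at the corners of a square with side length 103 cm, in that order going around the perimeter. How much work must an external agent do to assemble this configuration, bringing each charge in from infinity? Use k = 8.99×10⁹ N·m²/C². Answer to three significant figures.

0.487 J

The assembly work is the sum of pairwise potential energies, U = Σ_{i<j} kqᵢqⱼ/rᵢⱼ.
The four side pairs have separation 1.03 m and the two diagonal pairs 1.46 m.
Summing all 6 pair terms gives U = 0.487 J.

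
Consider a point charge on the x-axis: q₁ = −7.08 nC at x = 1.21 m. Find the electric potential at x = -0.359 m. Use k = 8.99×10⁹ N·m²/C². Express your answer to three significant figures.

-40.6 V

Electric potential is a scalar, so the contributions from each charge add algebraically: V = Σ kqᵢ/rᵢ.
V = k[(-7.08×10⁻⁹)/(1.57)] = -40.6 V.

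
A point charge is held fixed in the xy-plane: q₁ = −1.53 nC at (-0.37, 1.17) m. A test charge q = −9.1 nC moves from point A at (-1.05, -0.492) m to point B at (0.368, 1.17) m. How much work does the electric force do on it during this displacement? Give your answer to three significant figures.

The work done by the electric force is W_field = −ΔU = −q(V_B − V_A) = q(V_A − V_B).
At A: distance to the source charge is 1.80 m; V_A = kq₁/r = -7.66 V.
At B: distance to the source charge is 0.738 m; V_B = kq₁/r = -18.6 V.
ΔV = V_B − V_A = -11.0 V.
W_field = −qΔV = −(-9.10×10⁻⁹ C)(-11.0 V) = -9.99×10⁻⁸ J.

-9.99×10⁻⁸ J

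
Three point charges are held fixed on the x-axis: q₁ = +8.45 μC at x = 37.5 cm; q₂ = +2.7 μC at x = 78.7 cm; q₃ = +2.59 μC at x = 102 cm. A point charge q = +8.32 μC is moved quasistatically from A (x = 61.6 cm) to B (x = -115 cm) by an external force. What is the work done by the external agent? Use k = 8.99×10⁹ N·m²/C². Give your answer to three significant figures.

-3.68 J

For quasistatic motion the external work equals the change in potential energy: W_ext = qΔV = q(V_B − V_A).
At A: distances to the source charges are 0.241 m, 0.171 m, 0.404 m; V_A = Σ kqᵢ/rᵢ = 5.15×10⁵ V.
At B: distances to the source charges are 1.52 m, 1.94 m, 2.17 m; V_B = Σ kqᵢ/rᵢ = 7.31×10⁴ V.
ΔV = V_B − V_A = -4.42×10⁵ V.
W_ext = qΔV = (8.32×10⁻⁶ C)(-4.42×10⁵ V) = -3.68 J.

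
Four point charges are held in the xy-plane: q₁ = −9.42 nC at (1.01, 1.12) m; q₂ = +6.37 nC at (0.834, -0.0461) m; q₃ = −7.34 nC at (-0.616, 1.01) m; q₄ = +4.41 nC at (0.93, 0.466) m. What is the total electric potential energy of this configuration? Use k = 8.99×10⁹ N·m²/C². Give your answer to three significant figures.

The work to assemble the configuration equals its total potential energy, U = Σ kqᵢqⱼ/rᵢⱼ over all pairs.
Pair separations: r₁₂ = 1.18 m, r₁₃ = 1.63 m, r₁₄ = 0.659 m, r₂₃ = 1.79 m, r₂₄ = 0.521 m, r₃₄ = 1.64 m.
Summing all 6 pair terms gives U = -5.70×10⁻⁷ J.

-5.70×10⁻⁷ J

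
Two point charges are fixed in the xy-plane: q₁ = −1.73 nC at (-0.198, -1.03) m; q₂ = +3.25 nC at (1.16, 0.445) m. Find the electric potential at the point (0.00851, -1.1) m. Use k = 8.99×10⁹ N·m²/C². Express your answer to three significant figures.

Electric potential is a scalar, so the contributions from each charge add algebraically: V = Σ kqᵢ/rᵢ.
Distances from the field point to each charge: r₁ = 0.218 m, r₂ = 1.93 m.
V = k[(-1.73×10⁻⁹)/(0.218) + (3.25×10⁻⁹)/(1.93)] = -56.2 V.

-56.2 V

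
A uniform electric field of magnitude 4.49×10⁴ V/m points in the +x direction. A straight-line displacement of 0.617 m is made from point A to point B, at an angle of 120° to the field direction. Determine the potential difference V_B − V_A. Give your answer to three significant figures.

Only the component of displacement along E changes the potential: ΔV = −E·d·cosθ.
ΔV = −(4.49×10⁴ V/m)(0.617 m)cos120° = 1.39×10⁴ V.

1.39×10⁴ V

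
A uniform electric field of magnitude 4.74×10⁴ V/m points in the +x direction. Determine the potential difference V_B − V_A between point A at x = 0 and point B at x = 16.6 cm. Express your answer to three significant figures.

In a uniform field, potential decreases in the direction of E: V_B − V_A = −E·Δx.
V_B − V_A = −(4.74×10⁴ V/m)(0.166 m) = -7870 V.

-7870 V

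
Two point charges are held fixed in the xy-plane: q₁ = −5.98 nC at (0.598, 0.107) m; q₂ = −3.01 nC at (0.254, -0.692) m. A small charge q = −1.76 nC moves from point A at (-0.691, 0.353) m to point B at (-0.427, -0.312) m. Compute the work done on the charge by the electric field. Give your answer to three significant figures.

-4.06×10⁻⁸ J

The work done by the electric force is W_field = −ΔU = −q(V_B − V_A) = q(V_A − V_B).
At A: distances to the source charges are 1.31 m, 1.41 m; V_A = Σ kqᵢ/rᵢ = -60.2 V.
At B: distances to the source charges are 1.11 m, 0.780 m; V_B = Σ kqᵢ/rᵢ = -83.2 V.
ΔV = V_B − V_A = -23.1 V.
W_field = −qΔV = −(-1.76×10⁻⁹ C)(-23.1 V) = -4.06×10⁻⁸ J.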